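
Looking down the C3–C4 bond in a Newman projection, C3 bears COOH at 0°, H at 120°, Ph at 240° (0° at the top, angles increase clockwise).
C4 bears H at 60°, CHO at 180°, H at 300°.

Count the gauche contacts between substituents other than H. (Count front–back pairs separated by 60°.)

1

Non-H gauche pairs: Ph(240°)/CHO(180°) — 1 interaction.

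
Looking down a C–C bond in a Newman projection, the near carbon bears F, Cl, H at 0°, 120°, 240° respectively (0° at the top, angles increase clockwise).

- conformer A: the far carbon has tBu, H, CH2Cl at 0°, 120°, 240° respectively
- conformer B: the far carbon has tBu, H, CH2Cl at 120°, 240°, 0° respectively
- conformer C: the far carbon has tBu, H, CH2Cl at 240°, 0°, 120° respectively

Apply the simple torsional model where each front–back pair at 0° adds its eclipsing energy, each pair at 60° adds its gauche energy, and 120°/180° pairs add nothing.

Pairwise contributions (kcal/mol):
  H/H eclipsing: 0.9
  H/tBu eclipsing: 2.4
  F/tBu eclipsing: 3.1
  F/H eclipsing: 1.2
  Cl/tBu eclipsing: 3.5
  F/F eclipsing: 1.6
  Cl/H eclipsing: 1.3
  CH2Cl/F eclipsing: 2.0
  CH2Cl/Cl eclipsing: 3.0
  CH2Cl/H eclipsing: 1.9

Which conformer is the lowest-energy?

A

A (eclipsed): F–tBu eclipsed, Cl–H eclipsed, H–CH2Cl eclipsed; 3.1 + 1.3 + 1.9 = 6.3 kcal/mol.
B (eclipsed): F–CH2Cl eclipsed, Cl–tBu eclipsed, H–H eclipsed; 2.0 + 3.5 + 0.9 = 6.4 kcal/mol.
C (eclipsed): F–H eclipsed, Cl–CH2Cl eclipsed, H–tBu eclipsed; 1.2 + 3.0 + 2.4 = 6.6 kcal/mol.
A has the lowest total (6.3 kcal/mol).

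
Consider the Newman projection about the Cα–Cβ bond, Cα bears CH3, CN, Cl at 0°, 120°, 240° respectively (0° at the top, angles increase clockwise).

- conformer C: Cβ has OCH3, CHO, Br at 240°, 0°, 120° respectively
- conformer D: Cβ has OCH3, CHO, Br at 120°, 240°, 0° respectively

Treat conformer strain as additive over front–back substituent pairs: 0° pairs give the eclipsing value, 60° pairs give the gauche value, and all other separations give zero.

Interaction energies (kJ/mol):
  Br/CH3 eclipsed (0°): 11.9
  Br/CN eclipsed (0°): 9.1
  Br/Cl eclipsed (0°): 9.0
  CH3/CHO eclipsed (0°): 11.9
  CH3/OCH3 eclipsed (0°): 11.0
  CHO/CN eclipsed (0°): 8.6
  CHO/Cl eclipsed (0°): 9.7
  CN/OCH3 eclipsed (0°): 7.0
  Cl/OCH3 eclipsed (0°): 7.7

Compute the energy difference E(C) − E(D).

+0.1 kJ/mol

C (eclipsed): CH3–CHO eclipsed, CN–Br eclipsed, Cl–OCH3 eclipsed; 11.9 + 9.1 + 7.7 = 28.7 kJ/mol.
D (eclipsed): CH3–Br eclipsed, CN–OCH3 eclipsed, Cl–CHO eclipsed; 11.9 + 7.0 + 9.7 = 28.6 kJ/mol.
E(C) − E(D) = 28.7 − 28.6 = +0.1 kJ/mol.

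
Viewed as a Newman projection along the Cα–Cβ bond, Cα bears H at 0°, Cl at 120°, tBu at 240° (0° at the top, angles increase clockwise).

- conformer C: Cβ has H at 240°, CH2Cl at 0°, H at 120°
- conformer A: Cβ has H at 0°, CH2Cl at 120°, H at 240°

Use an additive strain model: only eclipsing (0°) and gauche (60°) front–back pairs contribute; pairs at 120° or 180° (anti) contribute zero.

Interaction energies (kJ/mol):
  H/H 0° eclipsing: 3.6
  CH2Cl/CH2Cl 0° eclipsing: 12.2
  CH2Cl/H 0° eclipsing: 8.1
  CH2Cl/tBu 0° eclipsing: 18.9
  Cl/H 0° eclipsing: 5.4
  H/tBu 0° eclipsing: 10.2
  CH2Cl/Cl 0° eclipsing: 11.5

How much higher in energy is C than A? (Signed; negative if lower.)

C (eclipsed): H–CH2Cl eclipsed, Cl–H eclipsed, tBu–H eclipsed; 8.1 + 5.4 + 10.2 = 23.7 kJ/mol.
A (eclipsed): H–H eclipsed, Cl–CH2Cl eclipsed, tBu–H eclipsed; 3.6 + 11.5 + 10.2 = 25.3 kJ/mol.
E(C) − E(A) = 23.7 − 25.3 = -1.6 kJ/mol.

-1.6 kJ/mol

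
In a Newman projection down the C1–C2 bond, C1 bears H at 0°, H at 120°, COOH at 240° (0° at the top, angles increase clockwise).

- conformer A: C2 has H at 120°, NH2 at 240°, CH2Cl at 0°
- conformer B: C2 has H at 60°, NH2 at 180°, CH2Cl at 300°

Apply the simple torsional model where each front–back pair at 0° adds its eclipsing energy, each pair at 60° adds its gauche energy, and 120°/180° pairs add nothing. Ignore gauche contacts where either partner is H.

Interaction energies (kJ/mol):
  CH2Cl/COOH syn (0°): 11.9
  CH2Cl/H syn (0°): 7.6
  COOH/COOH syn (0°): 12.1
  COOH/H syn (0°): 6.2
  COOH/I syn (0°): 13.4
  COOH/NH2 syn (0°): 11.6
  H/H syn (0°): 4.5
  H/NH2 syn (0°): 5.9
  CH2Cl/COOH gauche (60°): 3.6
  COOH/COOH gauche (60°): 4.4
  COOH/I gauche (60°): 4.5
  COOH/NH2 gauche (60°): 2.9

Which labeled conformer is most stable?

A (eclipsed): H–CH2Cl eclipsed, H–H eclipsed, COOH–NH2 eclipsed; 7.6 + 4.5 + 11.6 = 23.7 kJ/mol.
B (staggered): COOH–NH2 gauche, COOH–CH2Cl gauche; 2.9 + 3.6 = 6.5 kJ/mol.
B has the lowest total (6.5 kJ/mol).

B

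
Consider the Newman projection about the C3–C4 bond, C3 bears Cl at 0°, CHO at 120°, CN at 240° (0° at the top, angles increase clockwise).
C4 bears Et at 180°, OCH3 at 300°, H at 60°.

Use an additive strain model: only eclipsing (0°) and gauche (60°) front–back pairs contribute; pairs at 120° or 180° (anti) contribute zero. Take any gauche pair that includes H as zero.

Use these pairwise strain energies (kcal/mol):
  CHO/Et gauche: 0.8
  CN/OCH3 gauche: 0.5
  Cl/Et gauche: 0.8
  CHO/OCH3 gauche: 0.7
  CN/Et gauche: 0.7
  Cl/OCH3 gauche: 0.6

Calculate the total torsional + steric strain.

2.6 kcal/mol

This conformer (staggered): Cl(0°)/OCH3(300°) gauche 0.6; CHO(120°)/Et(180°) gauche 0.8; CN(240°)/Et(180°) gauche 0.7; CN(240°)/OCH3(300°) gauche 0.5 → 2.6 kcal/mol.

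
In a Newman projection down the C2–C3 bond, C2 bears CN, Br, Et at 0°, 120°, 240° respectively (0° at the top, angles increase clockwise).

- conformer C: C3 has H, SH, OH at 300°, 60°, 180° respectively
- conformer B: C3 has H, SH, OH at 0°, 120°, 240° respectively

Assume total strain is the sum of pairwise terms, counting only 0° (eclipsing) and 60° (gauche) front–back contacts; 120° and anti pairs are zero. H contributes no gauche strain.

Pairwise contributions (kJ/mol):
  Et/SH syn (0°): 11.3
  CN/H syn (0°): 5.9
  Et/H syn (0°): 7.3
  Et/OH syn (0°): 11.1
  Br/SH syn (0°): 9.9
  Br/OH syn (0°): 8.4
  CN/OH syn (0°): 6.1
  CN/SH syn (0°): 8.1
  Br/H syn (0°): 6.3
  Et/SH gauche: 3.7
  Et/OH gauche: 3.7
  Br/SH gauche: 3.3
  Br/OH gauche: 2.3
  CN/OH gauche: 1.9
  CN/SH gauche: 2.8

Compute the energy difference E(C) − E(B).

-14.8 kJ/mol

C (staggered): CN(0°)/SH(60°) gauche 2.8; Br(120°)/SH(60°) gauche 3.3; Br(120°)/OH(180°) gauche 2.3; Et(240°)/OH(180°) gauche 3.7 → 12.1 kJ/mol.
B (eclipsed): CN(0°)/H(0°) eclipsed 5.9; Br(120°)/SH(120°) eclipsed 9.9; Et(240°)/OH(240°) eclipsed 11.1 → 26.9 kJ/mol.
E(C) − E(B) = 12.1 − 26.9 = -14.8 kJ/mol.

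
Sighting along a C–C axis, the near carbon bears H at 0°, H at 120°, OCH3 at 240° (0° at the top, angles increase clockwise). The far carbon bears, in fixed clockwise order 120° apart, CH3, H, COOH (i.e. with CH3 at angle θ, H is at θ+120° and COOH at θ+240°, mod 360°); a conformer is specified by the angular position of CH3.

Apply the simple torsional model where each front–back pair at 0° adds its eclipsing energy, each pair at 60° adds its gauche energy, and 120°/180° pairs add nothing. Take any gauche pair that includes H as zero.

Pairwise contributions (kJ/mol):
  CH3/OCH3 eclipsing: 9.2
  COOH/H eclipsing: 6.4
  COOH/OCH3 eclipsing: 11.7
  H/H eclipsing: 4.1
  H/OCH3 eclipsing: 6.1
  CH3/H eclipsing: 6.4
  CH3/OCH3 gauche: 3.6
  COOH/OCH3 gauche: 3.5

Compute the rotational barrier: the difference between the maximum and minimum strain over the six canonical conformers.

CH3 at 0° is eclipsed. H at 0° is eclipsed with CH3 at 0° (6.4); H at 120° is eclipsed with H at 120° (4.1); OCH3 at 240° is eclipsed with COOH at 240° (11.7). Total 22.2 kJ/mol.
CH3 at 60° is staggered. OCH3 at 240° is gauche with COOH at 300° (3.5). Total 3.5 kJ/mol.
CH3 at 120° is eclipsed. H at 0° is eclipsed with COOH at 0° (6.4); H at 120° is eclipsed with CH3 at 120° (6.4); OCH3 at 240° is eclipsed with H at 240° (6.1). Total 18.9 kJ/mol.
CH3 at 180° is staggered. OCH3 at 240° is gauche with CH3 at 180° (3.6). Total 3.6 kJ/mol.
CH3 at 240° is eclipsed. H at 0° is eclipsed with H at 0° (4.1); H at 120° is eclipsed with COOH at 120° (6.4); OCH3 at 240° is eclipsed with CH3 at 240° (9.2). Total 19.7 kJ/mol.
CH3 at 300° is staggered. OCH3 at 240° is gauche with CH3 at 300° (3.6); OCH3 at 240° is gauche with COOH at 180° (3.5). Total 7.1 kJ/mol.
Max at 0° (22.2 kJ/mol), min at 60° (3.5 kJ/mol); barrier = 18.7 kJ/mol.

18.7 kJ/mol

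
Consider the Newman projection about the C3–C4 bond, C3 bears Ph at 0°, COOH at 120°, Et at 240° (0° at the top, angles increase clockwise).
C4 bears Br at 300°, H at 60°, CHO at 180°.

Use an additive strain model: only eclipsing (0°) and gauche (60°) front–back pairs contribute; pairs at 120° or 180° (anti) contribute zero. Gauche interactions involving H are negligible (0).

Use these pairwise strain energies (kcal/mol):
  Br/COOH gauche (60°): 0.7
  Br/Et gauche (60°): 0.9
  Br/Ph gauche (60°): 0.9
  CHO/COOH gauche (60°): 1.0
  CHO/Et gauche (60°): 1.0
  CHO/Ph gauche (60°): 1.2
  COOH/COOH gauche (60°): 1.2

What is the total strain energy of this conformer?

3.8 kcal/mol

This conformer (staggered): Ph–Br gauche, COOH–CHO gauche, Et–Br gauche, Et–CHO gauche; 0.9 + 1.0 + 0.9 + 1.0 = 3.8 kcal/mol.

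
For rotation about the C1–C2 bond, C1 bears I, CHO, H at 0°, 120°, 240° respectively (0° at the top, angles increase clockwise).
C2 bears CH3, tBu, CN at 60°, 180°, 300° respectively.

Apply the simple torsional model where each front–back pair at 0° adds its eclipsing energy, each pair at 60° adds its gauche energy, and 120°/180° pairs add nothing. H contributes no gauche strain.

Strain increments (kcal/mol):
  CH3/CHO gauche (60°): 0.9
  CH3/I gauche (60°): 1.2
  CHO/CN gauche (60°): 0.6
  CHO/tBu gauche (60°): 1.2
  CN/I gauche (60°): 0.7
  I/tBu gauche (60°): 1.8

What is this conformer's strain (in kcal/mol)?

This conformer (staggered): I–CH3 gauche, I–CN gauche, CHO–CH3 gauche, CHO–tBu gauche; 1.2 + 0.7 + 0.9 + 1.2 = 4.0 kcal/mol.

4.0 kcal/mol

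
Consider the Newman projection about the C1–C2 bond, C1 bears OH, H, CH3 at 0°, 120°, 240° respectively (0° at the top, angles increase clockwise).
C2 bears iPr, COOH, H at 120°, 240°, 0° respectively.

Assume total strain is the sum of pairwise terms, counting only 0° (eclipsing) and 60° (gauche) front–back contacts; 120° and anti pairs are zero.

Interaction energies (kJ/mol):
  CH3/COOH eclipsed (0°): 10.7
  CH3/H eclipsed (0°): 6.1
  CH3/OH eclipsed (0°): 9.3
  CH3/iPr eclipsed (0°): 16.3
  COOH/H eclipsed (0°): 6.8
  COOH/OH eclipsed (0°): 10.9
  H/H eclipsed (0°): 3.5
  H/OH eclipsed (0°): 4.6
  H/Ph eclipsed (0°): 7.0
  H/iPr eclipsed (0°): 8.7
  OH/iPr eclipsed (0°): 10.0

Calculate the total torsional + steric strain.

24.0 kJ/mol

This conformer (eclipsed): OH–H eclipsed, H–iPr eclipsed, CH3–COOH eclipsed; 4.6 + 8.7 + 10.7 = 24.0 kJ/mol.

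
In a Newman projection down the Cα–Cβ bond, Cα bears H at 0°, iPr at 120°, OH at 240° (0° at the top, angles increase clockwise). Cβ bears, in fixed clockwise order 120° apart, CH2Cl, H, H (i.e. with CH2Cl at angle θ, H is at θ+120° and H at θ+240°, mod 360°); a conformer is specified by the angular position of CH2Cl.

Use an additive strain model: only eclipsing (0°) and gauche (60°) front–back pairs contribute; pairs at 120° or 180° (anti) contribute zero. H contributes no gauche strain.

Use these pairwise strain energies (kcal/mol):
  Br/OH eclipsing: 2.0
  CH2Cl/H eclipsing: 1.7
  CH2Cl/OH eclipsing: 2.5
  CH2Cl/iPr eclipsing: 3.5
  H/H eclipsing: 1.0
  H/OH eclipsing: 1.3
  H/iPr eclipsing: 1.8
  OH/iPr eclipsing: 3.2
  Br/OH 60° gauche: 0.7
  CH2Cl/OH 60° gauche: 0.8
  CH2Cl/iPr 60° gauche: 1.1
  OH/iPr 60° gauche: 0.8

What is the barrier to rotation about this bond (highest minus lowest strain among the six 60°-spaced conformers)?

CH2Cl at 0° (eclipsed): H–CH2Cl eclipsed, iPr–H eclipsed, OH–H eclipsed; 1.7 + 1.8 + 1.3 = 4.8 kcal/mol.
CH2Cl at 60° (staggered): iPr–CH2Cl gauche; 1.1 = 1.1 kcal/mol.
CH2Cl at 120° (eclipsed): H–H eclipsed, iPr–CH2Cl eclipsed, OH–H eclipsed; 1.0 + 3.5 + 1.3 = 5.8 kcal/mol.
CH2Cl at 180° (staggered): iPr–CH2Cl gauche, OH–CH2Cl gauche; 1.1 + 0.8 = 1.9 kcal/mol.
CH2Cl at 240° (eclipsed): H–H eclipsed, iPr–H eclipsed, OH–CH2Cl eclipsed; 1.0 + 1.8 + 2.5 = 5.3 kcal/mol.
CH2Cl at 300° (staggered): OH–CH2Cl gauche; 0.8 = 0.8 kcal/mol.
Max at 120° (5.8 kcal/mol), min at 300° (0.8 kcal/mol); barrier = 5.0 kcal/mol.

5.0 kcal/mol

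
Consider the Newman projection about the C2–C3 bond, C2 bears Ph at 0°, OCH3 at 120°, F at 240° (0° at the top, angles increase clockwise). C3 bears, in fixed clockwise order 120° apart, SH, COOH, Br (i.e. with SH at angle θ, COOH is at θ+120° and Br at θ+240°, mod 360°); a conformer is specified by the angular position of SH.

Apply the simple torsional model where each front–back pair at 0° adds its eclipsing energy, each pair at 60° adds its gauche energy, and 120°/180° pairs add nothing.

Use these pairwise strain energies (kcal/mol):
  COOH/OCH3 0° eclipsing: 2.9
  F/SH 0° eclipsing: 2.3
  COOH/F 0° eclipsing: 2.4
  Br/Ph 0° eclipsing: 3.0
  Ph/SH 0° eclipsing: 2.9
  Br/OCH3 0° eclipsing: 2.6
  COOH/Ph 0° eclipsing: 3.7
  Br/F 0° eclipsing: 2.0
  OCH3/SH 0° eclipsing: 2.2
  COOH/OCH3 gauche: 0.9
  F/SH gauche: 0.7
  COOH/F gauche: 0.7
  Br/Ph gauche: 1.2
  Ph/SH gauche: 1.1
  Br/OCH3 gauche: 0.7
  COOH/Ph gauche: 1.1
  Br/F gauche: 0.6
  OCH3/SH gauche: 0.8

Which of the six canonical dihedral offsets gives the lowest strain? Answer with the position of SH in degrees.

300°

SH at 0° (eclipsed): Ph–SH eclipsed, OCH3–COOH eclipsed, F–Br eclipsed; 2.9 + 2.9 + 2.0 = 7.8 kcal/mol.
SH at 60° (staggered): Ph–SH gauche, Ph–Br gauche, OCH3–SH gauche, OCH3–COOH gauche, F–COOH gauche, F–Br gauche; 1.1 + 1.2 + 0.8 + 0.9 + 0.7 + 0.6 = 5.3 kcal/mol.
SH at 120° (eclipsed): Ph–Br eclipsed, OCH3–SH eclipsed, F–COOH eclipsed; 3.0 + 2.2 + 2.4 = 7.6 kcal/mol.
SH at 180° (staggered): Ph–COOH gauche, Ph–Br gauche, OCH3–SH gauche, OCH3–Br gauche, F–SH gauche, F–COOH gauche; 1.1 + 1.2 + 0.8 + 0.7 + 0.7 + 0.7 = 5.2 kcal/mol.
SH at 240° (eclipsed): Ph–COOH eclipsed, OCH3–Br eclipsed, F–SH eclipsed; 3.7 + 2.6 + 2.3 = 8.6 kcal/mol.
SH at 300° (staggered): Ph–SH gauche, Ph–COOH gauche, OCH3–COOH gauche, OCH3–Br gauche, F–SH gauche, F–Br gauche; 1.1 + 1.1 + 0.9 + 0.7 + 0.7 + 0.6 = 5.1 kcal/mol.
The minimum (5.1 kcal/mol) occurs with SH at 300°.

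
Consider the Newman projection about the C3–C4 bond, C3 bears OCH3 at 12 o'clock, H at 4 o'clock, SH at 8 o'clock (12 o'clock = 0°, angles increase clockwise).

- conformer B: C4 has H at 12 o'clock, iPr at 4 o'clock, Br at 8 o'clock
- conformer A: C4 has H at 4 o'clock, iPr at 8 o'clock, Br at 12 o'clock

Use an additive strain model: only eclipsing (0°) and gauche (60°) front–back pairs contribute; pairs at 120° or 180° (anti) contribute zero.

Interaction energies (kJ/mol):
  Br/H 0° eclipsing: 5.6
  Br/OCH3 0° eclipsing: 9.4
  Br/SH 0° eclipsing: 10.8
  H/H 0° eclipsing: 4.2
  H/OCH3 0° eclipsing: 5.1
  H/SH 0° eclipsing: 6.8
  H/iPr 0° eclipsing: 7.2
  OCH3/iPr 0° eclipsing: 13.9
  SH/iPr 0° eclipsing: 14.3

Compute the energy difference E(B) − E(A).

-4.8 kJ/mol

B (eclipsed): OCH3(0°)/H(0°) eclipsed 5.1; H(120°)/iPr(120°) eclipsed 7.2; SH(240°)/Br(240°) eclipsed 10.8 → 23.1 kJ/mol.
A (eclipsed): OCH3(0°)/Br(0°) eclipsed 9.4; H(120°)/H(120°) eclipsed 4.2; SH(240°)/iPr(240°) eclipsed 14.3 → 27.9 kJ/mol.
E(B) − E(A) = 23.1 − 27.9 = -4.8 kJ/mol.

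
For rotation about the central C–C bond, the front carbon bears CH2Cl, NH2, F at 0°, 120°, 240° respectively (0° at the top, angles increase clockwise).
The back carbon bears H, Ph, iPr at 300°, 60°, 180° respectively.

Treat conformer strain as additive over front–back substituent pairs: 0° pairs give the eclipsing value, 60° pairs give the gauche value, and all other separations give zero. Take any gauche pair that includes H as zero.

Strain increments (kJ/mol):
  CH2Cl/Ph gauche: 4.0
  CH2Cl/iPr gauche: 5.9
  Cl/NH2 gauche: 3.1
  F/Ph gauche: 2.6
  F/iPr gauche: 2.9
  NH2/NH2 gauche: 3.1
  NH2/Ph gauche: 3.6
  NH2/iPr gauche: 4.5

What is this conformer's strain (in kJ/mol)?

15.0 kJ/mol

This conformer (staggered): CH2Cl–Ph gauche, NH2–Ph gauche, NH2–iPr gauche, F–iPr gauche; 4.0 + 3.6 + 4.5 + 2.9 = 15.0 kJ/mol.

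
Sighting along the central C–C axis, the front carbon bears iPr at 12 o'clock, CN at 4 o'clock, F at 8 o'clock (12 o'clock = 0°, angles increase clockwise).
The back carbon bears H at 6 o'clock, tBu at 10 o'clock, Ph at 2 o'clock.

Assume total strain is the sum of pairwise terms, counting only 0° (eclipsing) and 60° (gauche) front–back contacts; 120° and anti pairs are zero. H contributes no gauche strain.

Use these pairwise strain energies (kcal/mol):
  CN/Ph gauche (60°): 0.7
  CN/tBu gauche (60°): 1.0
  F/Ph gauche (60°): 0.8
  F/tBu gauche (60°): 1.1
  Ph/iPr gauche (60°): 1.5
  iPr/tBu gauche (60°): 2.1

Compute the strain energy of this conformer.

This conformer (staggered): iPr–tBu gauche, iPr–Ph gauche, CN–Ph gauche, F–tBu gauche; 2.1 + 1.5 + 0.7 + 1.1 = 5.4 kcal/mol.

5.4 kcal/mol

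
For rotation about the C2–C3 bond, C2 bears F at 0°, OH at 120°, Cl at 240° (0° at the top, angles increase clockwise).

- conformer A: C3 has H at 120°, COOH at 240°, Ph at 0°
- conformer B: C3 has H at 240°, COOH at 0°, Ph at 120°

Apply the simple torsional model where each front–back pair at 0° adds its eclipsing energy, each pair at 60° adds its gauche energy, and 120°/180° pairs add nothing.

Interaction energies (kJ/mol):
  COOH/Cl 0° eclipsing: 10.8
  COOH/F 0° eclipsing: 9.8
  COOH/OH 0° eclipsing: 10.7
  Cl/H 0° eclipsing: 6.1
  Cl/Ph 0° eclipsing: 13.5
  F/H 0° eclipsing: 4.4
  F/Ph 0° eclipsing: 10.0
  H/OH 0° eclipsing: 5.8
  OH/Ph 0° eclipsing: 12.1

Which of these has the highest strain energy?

A (eclipsed): F(0°)/Ph(0°) eclipsed 10.0; OH(120°)/H(120°) eclipsed 5.8; Cl(240°)/COOH(240°) eclipsed 10.8 → 26.6 kJ/mol.
B (eclipsed): F(0°)/COOH(0°) eclipsed 9.8; OH(120°)/Ph(120°) eclipsed 12.1; Cl(240°)/H(240°) eclipsed 6.1 → 28.0 kJ/mol.
B has the highest total (28.0 kJ/mol).

B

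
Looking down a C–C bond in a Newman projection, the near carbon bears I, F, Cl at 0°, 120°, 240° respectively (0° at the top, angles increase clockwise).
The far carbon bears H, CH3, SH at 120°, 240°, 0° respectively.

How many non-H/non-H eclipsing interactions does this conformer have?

2

Non-H eclipsing pairs: I(0°)/SH(0°); Cl(240°)/CH3(240°) — 2 interactions.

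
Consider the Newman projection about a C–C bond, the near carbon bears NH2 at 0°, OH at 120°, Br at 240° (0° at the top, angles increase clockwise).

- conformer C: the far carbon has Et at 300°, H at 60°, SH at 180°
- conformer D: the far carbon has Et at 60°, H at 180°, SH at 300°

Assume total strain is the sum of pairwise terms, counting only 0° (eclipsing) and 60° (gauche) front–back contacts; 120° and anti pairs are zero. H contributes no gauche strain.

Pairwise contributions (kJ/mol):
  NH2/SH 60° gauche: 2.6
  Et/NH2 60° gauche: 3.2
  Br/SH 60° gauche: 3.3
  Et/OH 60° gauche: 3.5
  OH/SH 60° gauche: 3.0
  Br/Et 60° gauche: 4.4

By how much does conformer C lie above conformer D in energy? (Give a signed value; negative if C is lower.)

+1.3 kJ/mol

C (staggered): NH2(0°)/Et(300°) gauche 3.2; OH(120°)/SH(180°) gauche 3.0; Br(240°)/Et(300°) gauche 4.4; Br(240°)/SH(180°) gauche 3.3 → 13.9 kJ/mol.
D (staggered): NH2(0°)/Et(60°) gauche 3.2; NH2(0°)/SH(300°) gauche 2.6; OH(120°)/Et(60°) gauche 3.5; Br(240°)/SH(300°) gauche 3.3 → 12.6 kJ/mol.
E(C) − E(D) = 13.9 − 12.6 = +1.3 kJ/mol.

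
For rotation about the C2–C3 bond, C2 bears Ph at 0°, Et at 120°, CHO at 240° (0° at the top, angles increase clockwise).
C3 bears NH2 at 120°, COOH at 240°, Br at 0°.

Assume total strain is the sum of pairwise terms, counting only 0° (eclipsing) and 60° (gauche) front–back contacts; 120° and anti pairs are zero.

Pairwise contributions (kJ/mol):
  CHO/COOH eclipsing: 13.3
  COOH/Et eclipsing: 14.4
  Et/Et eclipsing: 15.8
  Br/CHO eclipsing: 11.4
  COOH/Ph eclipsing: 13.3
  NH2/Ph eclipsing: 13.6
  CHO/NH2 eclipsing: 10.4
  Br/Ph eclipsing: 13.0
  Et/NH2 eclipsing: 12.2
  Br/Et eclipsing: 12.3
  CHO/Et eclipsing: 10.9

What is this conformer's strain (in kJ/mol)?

This conformer (eclipsed): Ph(0°)/Br(0°) eclipsed 13.0; Et(120°)/NH2(120°) eclipsed 12.2; CHO(240°)/COOH(240°) eclipsed 13.3 → 38.5 kJ/mol.

38.5 kJ/mol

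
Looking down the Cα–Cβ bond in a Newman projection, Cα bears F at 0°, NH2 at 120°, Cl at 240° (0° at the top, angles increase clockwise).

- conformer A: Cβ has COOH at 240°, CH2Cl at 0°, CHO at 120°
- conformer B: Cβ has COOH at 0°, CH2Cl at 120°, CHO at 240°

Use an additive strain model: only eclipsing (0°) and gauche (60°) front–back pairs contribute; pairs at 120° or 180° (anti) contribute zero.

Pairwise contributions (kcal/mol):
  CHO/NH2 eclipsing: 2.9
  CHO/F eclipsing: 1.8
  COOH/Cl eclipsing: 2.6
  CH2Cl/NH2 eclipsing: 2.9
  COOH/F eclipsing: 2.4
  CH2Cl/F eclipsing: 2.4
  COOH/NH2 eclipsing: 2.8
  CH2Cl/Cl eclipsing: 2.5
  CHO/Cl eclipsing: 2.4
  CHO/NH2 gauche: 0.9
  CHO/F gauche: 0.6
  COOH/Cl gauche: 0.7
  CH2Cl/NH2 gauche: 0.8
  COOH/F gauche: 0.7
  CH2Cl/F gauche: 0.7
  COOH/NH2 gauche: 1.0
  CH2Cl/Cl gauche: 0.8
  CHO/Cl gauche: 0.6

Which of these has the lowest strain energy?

A (eclipsed): F(0°)/CH2Cl(0°) eclipsed 2.4; NH2(120°)/CHO(120°) eclipsed 2.9; Cl(240°)/COOH(240°) eclipsed 2.6 → 7.9 kcal/mol.
B (eclipsed): F(0°)/COOH(0°) eclipsed 2.4; NH2(120°)/CH2Cl(120°) eclipsed 2.9; Cl(240°)/CHO(240°) eclipsed 2.4 → 7.7 kcal/mol.
B has the lowest total (7.7 kcal/mol).

B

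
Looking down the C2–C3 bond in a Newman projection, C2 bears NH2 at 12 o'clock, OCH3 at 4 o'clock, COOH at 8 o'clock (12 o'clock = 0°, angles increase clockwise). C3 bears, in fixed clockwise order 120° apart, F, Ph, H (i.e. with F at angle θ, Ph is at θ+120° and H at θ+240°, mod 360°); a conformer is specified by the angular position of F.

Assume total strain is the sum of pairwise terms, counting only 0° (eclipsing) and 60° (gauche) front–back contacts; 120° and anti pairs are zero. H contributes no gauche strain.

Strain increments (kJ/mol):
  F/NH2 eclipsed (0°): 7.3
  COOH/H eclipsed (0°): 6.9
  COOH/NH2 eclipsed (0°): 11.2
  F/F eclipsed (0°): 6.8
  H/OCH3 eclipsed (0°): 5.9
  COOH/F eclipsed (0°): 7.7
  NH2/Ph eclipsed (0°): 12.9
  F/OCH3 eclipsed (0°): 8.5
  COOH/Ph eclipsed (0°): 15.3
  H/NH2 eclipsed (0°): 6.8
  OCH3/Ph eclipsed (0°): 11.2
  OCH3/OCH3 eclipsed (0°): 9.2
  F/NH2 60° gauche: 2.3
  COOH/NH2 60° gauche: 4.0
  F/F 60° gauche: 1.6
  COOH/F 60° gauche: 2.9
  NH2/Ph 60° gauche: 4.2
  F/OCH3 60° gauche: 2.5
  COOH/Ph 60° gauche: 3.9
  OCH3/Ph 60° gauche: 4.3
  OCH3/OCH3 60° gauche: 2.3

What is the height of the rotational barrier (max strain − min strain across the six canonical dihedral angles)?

17.6 kJ/mol

F at 0° is eclipsed. NH2 at 0° is eclipsed with F at 0° (7.3); OCH3 at 120° is eclipsed with Ph at 120° (11.2); COOH at 240° is eclipsed with H at 240° (6.9). Total 25.4 kJ/mol.
F at 60° is staggered. NH2 at 0° is gauche with F at 60° (2.3); OCH3 at 120° is gauche with F at 60° (2.5); OCH3 at 120° is gauche with Ph at 180° (4.3); COOH at 240° is gauche with Ph at 180° (3.9). Total 13.0 kJ/mol.
F at 120° is eclipsed. NH2 at 0° is eclipsed with H at 0° (6.8); OCH3 at 120° is eclipsed with F at 120° (8.5); COOH at 240° is eclipsed with Ph at 240° (15.3). Total 30.6 kJ/mol.
F at 180° is staggered. NH2 at 0° is gauche with Ph at 300° (4.2); OCH3 at 120° is gauche with F at 180° (2.5); COOH at 240° is gauche with F at 180° (2.9); COOH at 240° is gauche with Ph at 300° (3.9). Total 13.5 kJ/mol.
F at 240° is eclipsed. NH2 at 0° is eclipsed with Ph at 0° (12.9); OCH3 at 120° is eclipsed with H at 120° (5.9); COOH at 240° is eclipsed with F at 240° (7.7). Total 26.5 kJ/mol.
F at 300° is staggered. NH2 at 0° is gauche with F at 300° (2.3); NH2 at 0° is gauche with Ph at 60° (4.2); OCH3 at 120° is gauche with Ph at 60° (4.3); COOH at 240° is gauche with F at 300° (2.9). Total 13.7 kJ/mol.
Max at 120° (30.6 kJ/mol), min at 60° (13.0 kJ/mol); barrier = 17.6 kJ/mol.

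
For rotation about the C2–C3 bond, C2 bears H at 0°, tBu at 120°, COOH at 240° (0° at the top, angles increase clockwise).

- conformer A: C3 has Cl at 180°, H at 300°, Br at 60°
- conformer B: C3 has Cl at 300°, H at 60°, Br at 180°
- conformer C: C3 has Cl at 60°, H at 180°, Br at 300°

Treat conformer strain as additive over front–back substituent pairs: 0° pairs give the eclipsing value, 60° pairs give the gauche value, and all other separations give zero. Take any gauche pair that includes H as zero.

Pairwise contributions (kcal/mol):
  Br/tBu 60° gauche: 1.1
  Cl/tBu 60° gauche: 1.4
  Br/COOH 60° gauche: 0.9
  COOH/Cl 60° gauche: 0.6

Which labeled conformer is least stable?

A (staggered): tBu(120°)/Cl(180°) gauche 1.4; tBu(120°)/Br(60°) gauche 1.1; COOH(240°)/Cl(180°) gauche 0.6 → 3.1 kcal/mol.
B (staggered): tBu(120°)/Br(180°) gauche 1.1; COOH(240°)/Cl(300°) gauche 0.6; COOH(240°)/Br(180°) gauche 0.9 → 2.6 kcal/mol.
C (staggered): tBu(120°)/Cl(60°) gauche 1.4; COOH(240°)/Br(300°) gauche 0.9 → 2.3 kcal/mol.
A has the highest total (3.1 kcal/mol).

A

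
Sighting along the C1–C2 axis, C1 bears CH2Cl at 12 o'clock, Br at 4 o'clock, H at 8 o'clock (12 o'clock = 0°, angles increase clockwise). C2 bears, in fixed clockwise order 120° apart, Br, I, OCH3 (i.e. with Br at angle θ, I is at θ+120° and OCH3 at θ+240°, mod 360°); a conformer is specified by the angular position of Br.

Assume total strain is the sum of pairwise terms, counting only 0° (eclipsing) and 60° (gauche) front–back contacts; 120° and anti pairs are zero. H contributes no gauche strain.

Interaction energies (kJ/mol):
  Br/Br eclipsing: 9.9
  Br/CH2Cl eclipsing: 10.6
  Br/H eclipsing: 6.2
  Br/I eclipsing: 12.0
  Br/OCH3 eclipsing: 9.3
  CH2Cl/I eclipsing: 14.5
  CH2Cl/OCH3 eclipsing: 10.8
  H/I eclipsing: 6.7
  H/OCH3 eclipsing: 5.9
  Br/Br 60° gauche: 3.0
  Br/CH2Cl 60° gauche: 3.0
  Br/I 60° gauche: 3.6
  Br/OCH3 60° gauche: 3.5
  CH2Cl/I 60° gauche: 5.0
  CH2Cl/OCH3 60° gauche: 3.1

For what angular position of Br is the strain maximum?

Br at 0° (eclipsed): CH2Cl(0°)/Br(0°) eclipsed 10.6; Br(120°)/I(120°) eclipsed 12.0; H(240°)/OCH3(240°) eclipsed 5.9 → 28.5 kJ/mol.
Br at 60° (staggered): CH2Cl(0°)/Br(60°) gauche 3.0; CH2Cl(0°)/OCH3(300°) gauche 3.1; Br(120°)/Br(60°) gauche 3.0; Br(120°)/I(180°) gauche 3.6 → 12.7 kJ/mol.
Br at 120° (eclipsed): CH2Cl(0°)/OCH3(0°) eclipsed 10.8; Br(120°)/Br(120°) eclipsed 9.9; H(240°)/I(240°) eclipsed 6.7 → 27.4 kJ/mol.
Br at 180° (staggered): CH2Cl(0°)/I(300°) gauche 5.0; CH2Cl(0°)/OCH3(60°) gauche 3.1; Br(120°)/Br(180°) gauche 3.0; Br(120°)/OCH3(60°) gauche 3.5 → 14.6 kJ/mol.
Br at 240° (eclipsed): CH2Cl(0°)/I(0°) eclipsed 14.5; Br(120°)/OCH3(120°) eclipsed 9.3; H(240°)/Br(240°) eclipsed 6.2 → 30.0 kJ/mol.
Br at 300° (staggered): CH2Cl(0°)/Br(300°) gauche 3.0; CH2Cl(0°)/I(60°) gauche 5.0; Br(120°)/I(60°) gauche 3.6; Br(120°)/OCH3(180°) gauche 3.5 → 15.1 kJ/mol.
The maximum (30.0 kJ/mol) occurs with Br at 240°.

240°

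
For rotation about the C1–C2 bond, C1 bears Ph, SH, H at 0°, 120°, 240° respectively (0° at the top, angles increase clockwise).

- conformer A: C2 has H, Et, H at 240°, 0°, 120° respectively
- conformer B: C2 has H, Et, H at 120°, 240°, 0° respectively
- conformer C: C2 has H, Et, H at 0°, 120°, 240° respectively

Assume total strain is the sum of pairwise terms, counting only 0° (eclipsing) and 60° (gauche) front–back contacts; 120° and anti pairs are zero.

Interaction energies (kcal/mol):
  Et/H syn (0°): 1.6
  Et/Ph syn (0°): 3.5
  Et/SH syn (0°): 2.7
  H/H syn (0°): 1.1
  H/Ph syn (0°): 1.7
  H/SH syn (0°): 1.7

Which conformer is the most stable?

B

A (eclipsed): Ph(0°)/Et(0°) eclipsed 3.5; SH(120°)/H(120°) eclipsed 1.7; H(240°)/H(240°) eclipsed 1.1 → 6.3 kcal/mol.
B (eclipsed): Ph(0°)/H(0°) eclipsed 1.7; SH(120°)/H(120°) eclipsed 1.7; H(240°)/Et(240°) eclipsed 1.6 → 5.0 kcal/mol.
C (eclipsed): Ph(0°)/H(0°) eclipsed 1.7; SH(120°)/Et(120°) eclipsed 2.7; H(240°)/H(240°) eclipsed 1.1 → 5.5 kcal/mol.
B has the lowest total (5.0 kcal/mol).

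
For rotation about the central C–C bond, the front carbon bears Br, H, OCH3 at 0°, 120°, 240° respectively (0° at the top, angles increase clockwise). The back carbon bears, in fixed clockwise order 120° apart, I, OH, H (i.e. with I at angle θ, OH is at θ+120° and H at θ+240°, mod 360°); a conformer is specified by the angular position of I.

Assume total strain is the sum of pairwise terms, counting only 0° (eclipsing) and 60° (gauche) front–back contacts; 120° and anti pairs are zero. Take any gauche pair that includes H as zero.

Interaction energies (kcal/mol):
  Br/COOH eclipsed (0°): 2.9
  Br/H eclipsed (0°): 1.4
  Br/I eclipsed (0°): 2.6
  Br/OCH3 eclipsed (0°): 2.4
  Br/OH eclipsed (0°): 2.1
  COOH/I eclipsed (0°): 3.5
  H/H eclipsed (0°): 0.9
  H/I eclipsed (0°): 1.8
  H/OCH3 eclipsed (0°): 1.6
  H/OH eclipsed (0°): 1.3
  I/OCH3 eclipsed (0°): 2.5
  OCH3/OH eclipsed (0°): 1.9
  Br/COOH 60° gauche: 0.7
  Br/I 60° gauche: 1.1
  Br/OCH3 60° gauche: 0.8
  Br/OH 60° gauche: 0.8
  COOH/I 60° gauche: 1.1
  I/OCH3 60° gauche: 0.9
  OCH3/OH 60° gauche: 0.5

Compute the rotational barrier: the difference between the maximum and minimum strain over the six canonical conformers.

I at 0° is eclipsed. Br at 0° is eclipsed with I at 0° (2.6); H at 120° is eclipsed with OH at 120° (1.3); OCH3 at 240° is eclipsed with H at 240° (1.6). Total 5.5 kcal/mol.
I at 60° is staggered. Br at 0° is gauche with I at 60° (1.1); OCH3 at 240° is gauche with OH at 180° (0.5). Total 1.6 kcal/mol.
I at 120° is eclipsed. Br at 0° is eclipsed with H at 0° (1.4); H at 120° is eclipsed with I at 120° (1.8); OCH3 at 240° is eclipsed with OH at 240° (1.9). Total 5.1 kcal/mol.
I at 180° is staggered. Br at 0° is gauche with OH at 300° (0.8); OCH3 at 240° is gauche with I at 180° (0.9); OCH3 at 240° is gauche with OH at 300° (0.5). Total 2.2 kcal/mol.
I at 240° is eclipsed. Br at 0° is eclipsed with OH at 0° (2.1); H at 120° is eclipsed with H at 120° (0.9); OCH3 at 240° is eclipsed with I at 240° (2.5). Total 5.5 kcal/mol.
I at 300° is staggered. Br at 0° is gauche with I at 300° (1.1); Br at 0° is gauche with OH at 60° (0.8); OCH3 at 240° is gauche with I at 300° (0.9). Total 2.8 kcal/mol.
Max at 0° (5.5 kcal/mol), min at 60° (1.6 kcal/mol); barrier = 3.9 kcal/mol.

3.9 kcal/mol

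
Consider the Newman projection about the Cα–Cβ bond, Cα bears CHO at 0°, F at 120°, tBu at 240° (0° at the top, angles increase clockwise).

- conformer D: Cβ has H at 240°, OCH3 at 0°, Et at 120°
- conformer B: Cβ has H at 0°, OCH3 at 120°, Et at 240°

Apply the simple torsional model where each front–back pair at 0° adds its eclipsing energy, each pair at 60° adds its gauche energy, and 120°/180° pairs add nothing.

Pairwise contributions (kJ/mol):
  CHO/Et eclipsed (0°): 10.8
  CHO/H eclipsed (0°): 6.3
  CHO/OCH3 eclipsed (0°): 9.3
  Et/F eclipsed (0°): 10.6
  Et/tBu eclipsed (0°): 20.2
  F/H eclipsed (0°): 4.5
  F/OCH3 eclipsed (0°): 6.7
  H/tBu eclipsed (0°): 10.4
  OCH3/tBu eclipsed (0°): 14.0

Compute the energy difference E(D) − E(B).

D is eclipsed. CHO at 0° is eclipsed with OCH3 at 0° (9.3); F at 120° is eclipsed with Et at 120° (10.6); tBu at 240° is eclipsed with H at 240° (10.4). Total 30.3 kJ/mol.
B is eclipsed. CHO at 0° is eclipsed with H at 0° (6.3); F at 120° is eclipsed with OCH3 at 120° (6.7); tBu at 240° is eclipsed with Et at 240° (20.2). Total 33.2 kJ/mol.
E(D) − E(B) = 30.3 − 33.2 = -2.9 kJ/mol.

-2.9 kJ/mol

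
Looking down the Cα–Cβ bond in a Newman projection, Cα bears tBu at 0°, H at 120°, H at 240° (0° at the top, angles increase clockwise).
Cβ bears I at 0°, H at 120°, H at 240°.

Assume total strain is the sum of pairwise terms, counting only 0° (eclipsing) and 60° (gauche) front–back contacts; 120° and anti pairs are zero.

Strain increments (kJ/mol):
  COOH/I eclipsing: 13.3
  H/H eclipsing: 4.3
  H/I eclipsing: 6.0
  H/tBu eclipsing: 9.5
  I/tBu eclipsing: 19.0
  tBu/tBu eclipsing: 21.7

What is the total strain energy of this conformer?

This conformer is eclipsed. tBu at 0° is eclipsed with I at 0° (19.0); H at 120° is eclipsed with H at 120° (4.3); H at 240° is eclipsed with H at 240° (4.3). Total 27.6 kJ/mol.

27.6 kJ/mol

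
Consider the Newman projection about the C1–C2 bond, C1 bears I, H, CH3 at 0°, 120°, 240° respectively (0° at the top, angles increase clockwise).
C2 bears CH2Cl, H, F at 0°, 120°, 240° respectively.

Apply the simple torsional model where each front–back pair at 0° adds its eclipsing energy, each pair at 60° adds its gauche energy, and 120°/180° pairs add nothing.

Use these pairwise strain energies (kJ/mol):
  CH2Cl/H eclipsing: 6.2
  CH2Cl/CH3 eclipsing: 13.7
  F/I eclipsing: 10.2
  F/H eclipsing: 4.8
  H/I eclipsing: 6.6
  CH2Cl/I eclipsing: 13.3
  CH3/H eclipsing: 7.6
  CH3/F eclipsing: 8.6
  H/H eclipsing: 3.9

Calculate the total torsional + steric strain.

This conformer (eclipsed): I–CH2Cl eclipsed, H–H eclipsed, CH3–F eclipsed; 13.3 + 3.9 + 8.6 = 25.8 kJ/mol.

25.8 kJ/mol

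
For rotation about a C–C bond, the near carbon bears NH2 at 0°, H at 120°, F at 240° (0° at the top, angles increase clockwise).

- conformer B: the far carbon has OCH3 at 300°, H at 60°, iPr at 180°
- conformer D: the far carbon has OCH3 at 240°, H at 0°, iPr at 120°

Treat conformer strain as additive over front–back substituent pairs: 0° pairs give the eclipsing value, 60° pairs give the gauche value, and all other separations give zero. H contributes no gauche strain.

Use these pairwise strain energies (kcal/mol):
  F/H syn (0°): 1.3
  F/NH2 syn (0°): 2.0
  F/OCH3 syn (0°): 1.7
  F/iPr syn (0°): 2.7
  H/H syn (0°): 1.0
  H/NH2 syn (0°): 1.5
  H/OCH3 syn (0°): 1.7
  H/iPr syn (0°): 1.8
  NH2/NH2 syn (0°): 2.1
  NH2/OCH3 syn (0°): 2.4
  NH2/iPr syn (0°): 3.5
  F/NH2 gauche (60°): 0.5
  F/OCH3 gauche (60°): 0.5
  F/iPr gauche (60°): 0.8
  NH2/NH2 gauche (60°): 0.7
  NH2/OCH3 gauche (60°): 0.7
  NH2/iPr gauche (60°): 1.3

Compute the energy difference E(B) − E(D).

-3.0 kcal/mol

B (staggered): NH2–OCH3 gauche, F–OCH3 gauche, F–iPr gauche; 0.7 + 0.5 + 0.8 = 2.0 kcal/mol.
D (eclipsed): NH2–H eclipsed, H–iPr eclipsed, F–OCH3 eclipsed; 1.5 + 1.8 + 1.7 = 5.0 kcal/mol.
E(B) − E(D) = 2.0 − 5.0 = -3.0 kcal/mol.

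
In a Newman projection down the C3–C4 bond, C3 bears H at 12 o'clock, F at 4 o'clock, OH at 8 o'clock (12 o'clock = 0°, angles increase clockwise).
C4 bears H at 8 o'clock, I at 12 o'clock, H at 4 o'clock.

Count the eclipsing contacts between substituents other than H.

Every eclipsing pair involves H, so the count is 0.

0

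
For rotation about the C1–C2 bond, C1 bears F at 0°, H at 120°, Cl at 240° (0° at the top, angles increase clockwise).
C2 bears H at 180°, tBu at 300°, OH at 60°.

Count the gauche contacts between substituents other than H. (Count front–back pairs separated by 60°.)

3

Non-H gauche pairs: F(0°)/tBu(300°); F(0°)/OH(60°); Cl(240°)/tBu(300°) — 3 interactions.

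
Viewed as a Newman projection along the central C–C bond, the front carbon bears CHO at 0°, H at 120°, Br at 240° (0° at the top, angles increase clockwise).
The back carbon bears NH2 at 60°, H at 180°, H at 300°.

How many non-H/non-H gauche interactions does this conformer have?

Non-H gauche pairs: CHO(0°)/NH2(60°) — 1 interaction.

1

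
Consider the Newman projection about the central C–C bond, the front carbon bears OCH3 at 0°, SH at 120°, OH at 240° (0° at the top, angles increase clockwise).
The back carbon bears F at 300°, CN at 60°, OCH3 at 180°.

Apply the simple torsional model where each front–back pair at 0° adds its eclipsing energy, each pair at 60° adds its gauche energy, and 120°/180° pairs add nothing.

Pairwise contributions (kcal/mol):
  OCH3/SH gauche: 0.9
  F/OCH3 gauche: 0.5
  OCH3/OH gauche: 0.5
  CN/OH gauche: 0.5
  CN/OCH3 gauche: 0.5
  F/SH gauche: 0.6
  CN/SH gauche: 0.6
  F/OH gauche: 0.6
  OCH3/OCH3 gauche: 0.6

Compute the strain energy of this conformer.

This conformer (staggered): OCH3(0°)/F(300°) gauche 0.5; OCH3(0°)/CN(60°) gauche 0.5; SH(120°)/CN(60°) gauche 0.6; SH(120°)/OCH3(180°) gauche 0.9; OH(240°)/F(300°) gauche 0.6; OH(240°)/OCH3(180°) gauche 0.5 → 3.6 kcal/mol.

3.6 kcal/mol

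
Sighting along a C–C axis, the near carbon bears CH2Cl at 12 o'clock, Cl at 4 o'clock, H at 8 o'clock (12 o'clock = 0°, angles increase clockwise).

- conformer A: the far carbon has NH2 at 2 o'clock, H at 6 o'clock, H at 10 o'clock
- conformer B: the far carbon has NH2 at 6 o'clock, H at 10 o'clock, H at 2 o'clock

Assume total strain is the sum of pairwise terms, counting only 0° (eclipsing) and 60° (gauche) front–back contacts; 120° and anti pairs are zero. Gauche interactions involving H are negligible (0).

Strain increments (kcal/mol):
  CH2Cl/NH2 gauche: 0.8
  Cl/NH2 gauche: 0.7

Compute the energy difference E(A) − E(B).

+0.8 kcal/mol

A (staggered): CH2Cl–NH2 gauche, Cl–NH2 gauche; 0.8 + 0.7 = 1.5 kcal/mol.
B (staggered): Cl–NH2 gauche; 0.7 = 0.7 kcal/mol.
E(A) − E(B) = 1.5 − 0.7 = +0.8 kcal/mol.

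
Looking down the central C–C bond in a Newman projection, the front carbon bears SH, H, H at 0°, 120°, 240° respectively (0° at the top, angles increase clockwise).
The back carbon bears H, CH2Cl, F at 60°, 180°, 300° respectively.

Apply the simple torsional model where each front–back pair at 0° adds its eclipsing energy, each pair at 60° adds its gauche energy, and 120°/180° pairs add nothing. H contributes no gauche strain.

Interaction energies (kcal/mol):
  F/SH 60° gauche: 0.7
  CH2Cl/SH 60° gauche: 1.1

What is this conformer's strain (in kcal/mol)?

This conformer (staggered): SH(0°)/F(300°) gauche 0.7 → 0.7 kcal/mol.

0.7 kcal/mol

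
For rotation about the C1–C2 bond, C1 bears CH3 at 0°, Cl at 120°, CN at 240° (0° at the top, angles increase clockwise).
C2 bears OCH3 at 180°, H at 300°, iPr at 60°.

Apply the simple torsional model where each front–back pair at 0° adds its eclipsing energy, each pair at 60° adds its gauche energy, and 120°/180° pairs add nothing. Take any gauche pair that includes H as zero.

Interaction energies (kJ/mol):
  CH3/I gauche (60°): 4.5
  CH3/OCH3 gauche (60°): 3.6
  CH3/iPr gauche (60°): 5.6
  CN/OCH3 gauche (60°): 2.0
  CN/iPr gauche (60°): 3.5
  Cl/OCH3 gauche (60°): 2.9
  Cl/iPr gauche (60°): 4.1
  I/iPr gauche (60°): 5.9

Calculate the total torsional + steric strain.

14.6 kJ/mol

This conformer (staggered): CH3–iPr gauche, Cl–OCH3 gauche, Cl–iPr gauche, CN–OCH3 gauche; 5.6 + 2.9 + 4.1 + 2.0 = 14.6 kJ/mol.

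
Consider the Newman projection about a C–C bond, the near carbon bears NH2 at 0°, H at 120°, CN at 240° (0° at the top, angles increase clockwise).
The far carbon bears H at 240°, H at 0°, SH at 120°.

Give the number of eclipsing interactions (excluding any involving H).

0

Every eclipsing pair involves H, so the count is 0.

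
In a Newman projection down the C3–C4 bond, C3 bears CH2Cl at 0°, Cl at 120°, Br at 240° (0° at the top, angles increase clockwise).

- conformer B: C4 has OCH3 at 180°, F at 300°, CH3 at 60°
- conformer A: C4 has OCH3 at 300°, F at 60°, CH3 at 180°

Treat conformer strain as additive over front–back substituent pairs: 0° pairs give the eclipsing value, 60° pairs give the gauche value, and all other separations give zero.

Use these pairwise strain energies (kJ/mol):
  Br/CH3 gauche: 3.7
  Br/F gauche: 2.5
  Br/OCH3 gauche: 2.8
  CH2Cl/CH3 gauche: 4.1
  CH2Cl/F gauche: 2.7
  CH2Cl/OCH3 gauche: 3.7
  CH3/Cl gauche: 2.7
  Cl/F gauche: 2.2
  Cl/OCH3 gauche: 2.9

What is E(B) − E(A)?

-0.1 kJ/mol

B (staggered): CH2Cl(0°)/F(300°) gauche 2.7; CH2Cl(0°)/CH3(60°) gauche 4.1; Cl(120°)/OCH3(180°) gauche 2.9; Cl(120°)/CH3(60°) gauche 2.7; Br(240°)/OCH3(180°) gauche 2.8; Br(240°)/F(300°) gauche 2.5 → 17.7 kJ/mol.
A (staggered): CH2Cl(0°)/OCH3(300°) gauche 3.7; CH2Cl(0°)/F(60°) gauche 2.7; Cl(120°)/F(60°) gauche 2.2; Cl(120°)/CH3(180°) gauche 2.7; Br(240°)/OCH3(300°) gauche 2.8; Br(240°)/CH3(180°) gauche 3.7 → 17.8 kJ/mol.
E(B) − E(A) = 17.7 − 17.8 = -0.1 kJ/mol.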